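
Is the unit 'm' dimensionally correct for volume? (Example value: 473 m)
No

volume has SI base units: m^3
m does NOT reduce to m^3; a valid unit for volume would be e.g. m³.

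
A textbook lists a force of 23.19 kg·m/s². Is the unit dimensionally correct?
Yes

force has SI base units: kg * m / s^2
kg·m/s² reduces to the same SI base units, so it is a valid unit for force.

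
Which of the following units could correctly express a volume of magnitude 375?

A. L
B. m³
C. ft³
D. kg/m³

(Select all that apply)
A, B, C

volume has SI base units: m^3

Checking each option against m^3:
  A. L: ✓ matches
  B. m³: ✓ matches
  C. ft³: ✓ matches
  D. kg/m³: ✗ does not match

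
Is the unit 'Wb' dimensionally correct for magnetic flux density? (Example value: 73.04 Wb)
No

magnetic flux density has SI base units: kg / (A * s^2)
Wb does NOT reduce to kg / (A * s^2); a valid unit for magnetic flux density would be e.g. T.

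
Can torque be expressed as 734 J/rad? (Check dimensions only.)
Yes

torque has SI base units: kg * m^2 / s^2
J/rad reduces to the same SI base units, so it is a valid unit for torque.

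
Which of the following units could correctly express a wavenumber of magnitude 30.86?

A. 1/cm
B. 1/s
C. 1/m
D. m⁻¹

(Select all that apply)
A, C, D

wavenumber has SI base units: 1 / m

Checking each option against 1 / m:
  A. 1/cm: ✓ matches
  B. 1/s: ✗ does not match
  C. 1/m: ✓ matches
  D. m⁻¹: ✓ matches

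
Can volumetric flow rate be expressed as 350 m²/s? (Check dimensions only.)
No

volumetric flow rate has SI base units: m^3 / s
m²/s does NOT reduce to m^3 / s; a valid unit for volumetric flow rate would be e.g. m³/s.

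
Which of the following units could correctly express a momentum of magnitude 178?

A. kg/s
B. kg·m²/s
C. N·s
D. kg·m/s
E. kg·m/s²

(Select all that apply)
C, D

momentum has SI base units: kg * m / s

Checking each option against kg * m / s:
  A. kg/s: ✗ does not match
  B. kg·m²/s: ✗ does not match
  C. N·s: ✓ matches
  D. kg·m/s: ✓ matches
  E. kg·m/s²: ✗ does not match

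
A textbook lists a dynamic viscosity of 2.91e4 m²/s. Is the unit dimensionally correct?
No

dynamic viscosity has SI base units: kg / (m * s)
m²/s does NOT reduce to kg / (m * s); a valid unit for dynamic viscosity would be e.g. Pa·s.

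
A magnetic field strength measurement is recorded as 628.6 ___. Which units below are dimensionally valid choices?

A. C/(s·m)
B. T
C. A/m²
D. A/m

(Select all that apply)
A, D

magnetic field strength has SI base units: A / m

Checking each option against A / m:
  A. C/(s·m): ✓ matches
  B. T: ✗ does not match
  C. A/m²: ✗ does not match
  D. A/m: ✓ matches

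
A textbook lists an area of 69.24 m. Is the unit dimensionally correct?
No

area has SI base units: m^2
m does NOT reduce to m^2; a valid unit for area would be e.g. m².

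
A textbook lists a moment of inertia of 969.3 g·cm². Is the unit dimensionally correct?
Yes

moment of inertia has SI base units: kg * m^2
g·cm² reduces to the same SI base units, so it is a valid unit for moment of inertia.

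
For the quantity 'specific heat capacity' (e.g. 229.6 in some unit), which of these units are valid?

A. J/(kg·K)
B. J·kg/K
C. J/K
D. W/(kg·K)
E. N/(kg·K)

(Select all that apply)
A

specific heat capacity has SI base units: m^2 / (s^2 * K)

Checking each option against m^2 / (s^2 * K):
  A. J/(kg·K): ✓ matches
  B. J·kg/K: ✗ does not match
  C. J/K: ✗ does not match
  D. W/(kg·K): ✗ does not match
  E. N/(kg·K): ✗ does not match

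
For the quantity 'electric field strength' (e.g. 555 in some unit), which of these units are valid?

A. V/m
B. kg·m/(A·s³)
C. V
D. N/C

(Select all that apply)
A, B, D

electric field strength has SI base units: kg * m / (A * s^3)

Checking each option against kg * m / (A * s^3):
  A. V/m: ✓ matches
  B. kg·m/(A·s³): ✓ matches
  C. V: ✗ does not match
  D. N/C: ✓ matches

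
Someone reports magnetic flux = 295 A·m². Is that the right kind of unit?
No

magnetic flux has SI base units: kg * m^2 / (A * s^2)
A·m² does NOT reduce to kg * m^2 / (A * s^2); a valid unit for magnetic flux would be e.g. Wb.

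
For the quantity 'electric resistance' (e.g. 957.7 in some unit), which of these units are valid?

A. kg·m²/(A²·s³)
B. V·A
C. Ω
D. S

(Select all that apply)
A, C

electric resistance has SI base units: kg * m^2 / (A^2 * s^3)

Checking each option against kg * m^2 / (A^2 * s^3):
  A. kg·m²/(A²·s³): ✓ matches
  B. V·A: ✗ does not match
  C. Ω: ✓ matches
  D. S: ✗ does not match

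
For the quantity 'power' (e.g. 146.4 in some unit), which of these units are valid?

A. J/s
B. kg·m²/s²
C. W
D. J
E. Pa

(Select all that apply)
A, C

power has SI base units: kg * m^2 / s^3

Checking each option against kg * m^2 / s^3:
  A. J/s: ✓ matches
  B. kg·m²/s²: ✗ does not match
  C. W: ✓ matches
  D. J: ✗ does not match
  E. Pa: ✗ does not match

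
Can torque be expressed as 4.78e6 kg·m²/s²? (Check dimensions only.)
Yes

torque has SI base units: kg * m^2 / s^2
kg·m²/s² reduces to the same SI base units, so it is a valid unit for torque.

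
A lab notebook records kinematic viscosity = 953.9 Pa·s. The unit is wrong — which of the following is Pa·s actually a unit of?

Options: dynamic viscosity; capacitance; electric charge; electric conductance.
dynamic viscosity

kinematic viscosity should have units dimensionally equivalent to m^2 / s (e.g. m²/s).
The given unit 'Pa·s' reduces to kg / (m * s). Of the listed options, that is the dimensionality of dynamic viscosity.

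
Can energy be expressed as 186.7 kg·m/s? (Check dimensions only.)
No

energy has SI base units: kg * m^2 / s^2
kg·m/s does NOT reduce to kg * m^2 / s^2; a valid unit for energy would be e.g. J.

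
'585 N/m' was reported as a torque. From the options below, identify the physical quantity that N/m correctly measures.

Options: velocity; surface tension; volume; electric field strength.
surface tension

torque should have units dimensionally equivalent to kg * m^2 / s^2 (e.g. N·m).
The given unit 'N/m' reduces to kg / s^2. Of the listed options, that is the dimensionality of surface tension.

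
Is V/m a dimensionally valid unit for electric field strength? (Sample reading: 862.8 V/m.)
Yes

electric field strength has SI base units: kg * m / (A * s^3)
V/m reduces to the same SI base units, so it is a valid unit for electric field strength.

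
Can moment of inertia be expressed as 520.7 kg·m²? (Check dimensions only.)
Yes

moment of inertia has SI base units: kg * m^2
kg·m² reduces to the same SI base units, so it is a valid unit for moment of inertia.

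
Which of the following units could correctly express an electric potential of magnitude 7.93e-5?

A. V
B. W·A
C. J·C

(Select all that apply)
A

electric potential has SI base units: kg * m^2 / (A * s^3)

Checking each option against kg * m^2 / (A * s^3):
  A. V: ✓ matches
  B. W·A: ✗ does not match
  C. J·C: ✗ does not match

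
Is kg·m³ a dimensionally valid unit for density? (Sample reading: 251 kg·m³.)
No

density has SI base units: kg / m^3
kg·m³ does NOT reduce to kg / m^3; a valid unit for density would be e.g. kg/m³.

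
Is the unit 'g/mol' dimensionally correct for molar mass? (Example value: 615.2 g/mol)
Yes

molar mass has SI base units: kg / mol
g/mol reduces to the same SI base units, so it is a valid unit for molar mass.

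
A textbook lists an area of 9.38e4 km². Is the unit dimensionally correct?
Yes

area has SI base units: m^2
km² reduces to the same SI base units, so it is a valid unit for area.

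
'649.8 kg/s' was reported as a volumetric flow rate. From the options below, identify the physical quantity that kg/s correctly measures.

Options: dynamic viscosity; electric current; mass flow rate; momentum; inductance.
mass flow rate

volumetric flow rate should have units dimensionally equivalent to m^3 / s (e.g. m³/s).
The given unit 'kg/s' reduces to kg / s. Of the listed options, that is the dimensionality of mass flow rate.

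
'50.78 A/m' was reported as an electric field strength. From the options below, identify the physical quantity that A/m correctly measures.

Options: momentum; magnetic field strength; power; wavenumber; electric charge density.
magnetic field strength

electric field strength should have units dimensionally equivalent to kg * m / (A * s^3) (e.g. V/m).
The given unit 'A/m' reduces to A / m. Of the listed options, that is the dimensionality of magnetic field strength.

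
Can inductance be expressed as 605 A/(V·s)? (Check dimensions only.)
No

inductance has SI base units: kg * m^2 / (A^2 * s^2)
A/(V·s) does NOT reduce to kg * m^2 / (A^2 * s^2); a valid unit for inductance would be e.g. H.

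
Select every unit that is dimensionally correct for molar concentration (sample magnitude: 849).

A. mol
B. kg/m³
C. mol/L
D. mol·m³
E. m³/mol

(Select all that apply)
C

molar concentration has SI base units: mol / m^3

Checking each option against mol / m^3:
  A. mol: ✗ does not match
  B. kg/m³: ✗ does not match
  C. mol/L: ✓ matches
  D. mol·m³: ✗ does not match
  E. m³/mol: ✗ does not match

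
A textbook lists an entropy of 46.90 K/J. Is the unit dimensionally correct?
No

entropy has SI base units: kg * m^2 / (s^2 * K)
K/J does NOT reduce to kg * m^2 / (s^2 * K); a valid unit for entropy would be e.g. J/K.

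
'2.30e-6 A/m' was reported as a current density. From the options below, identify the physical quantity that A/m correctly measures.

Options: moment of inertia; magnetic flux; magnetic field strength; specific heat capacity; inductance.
magnetic field strength

current density should have units dimensionally equivalent to A / m^2 (e.g. A/m²).
The given unit 'A/m' reduces to A / m. Of the listed options, that is the dimensionality of magnetic field strength.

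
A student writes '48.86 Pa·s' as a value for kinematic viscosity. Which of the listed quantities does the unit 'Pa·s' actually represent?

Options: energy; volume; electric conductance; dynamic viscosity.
dynamic viscosity

kinematic viscosity should have units dimensionally equivalent to m^2 / s (e.g. m²/s).
The given unit 'Pa·s' reduces to kg / (m * s). Of the listed options, that is the dimensionality of dynamic viscosity.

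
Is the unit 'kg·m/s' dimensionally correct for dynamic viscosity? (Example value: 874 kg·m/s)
No

dynamic viscosity has SI base units: kg / (m * s)
kg·m/s does NOT reduce to kg / (m * s); a valid unit for dynamic viscosity would be e.g. Pa·s.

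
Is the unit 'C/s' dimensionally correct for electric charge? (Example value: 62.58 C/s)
No

electric charge has SI base units: A * s
C/s does NOT reduce to A * s; a valid unit for electric charge would be e.g. C.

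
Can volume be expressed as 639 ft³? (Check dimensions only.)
Yes

volume has SI base units: m^3
ft³ reduces to the same SI base units, so it is a valid unit for volume.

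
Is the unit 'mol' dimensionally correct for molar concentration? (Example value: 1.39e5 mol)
No

molar concentration has SI base units: mol / m^3
mol does NOT reduce to mol / m^3; a valid unit for molar concentration would be e.g. mol/m³.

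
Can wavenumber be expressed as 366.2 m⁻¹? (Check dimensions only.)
Yes

wavenumber has SI base units: 1 / m
m⁻¹ reduces to the same SI base units, so it is a valid unit for wavenumber.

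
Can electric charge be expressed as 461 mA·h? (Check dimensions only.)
Yes

electric charge has SI base units: A * s
mA·h reduces to the same SI base units, so it is a valid unit for electric charge.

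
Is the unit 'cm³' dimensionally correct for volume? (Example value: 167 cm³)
Yes

volume has SI base units: m^3
cm³ reduces to the same SI base units, so it is a valid unit for volume.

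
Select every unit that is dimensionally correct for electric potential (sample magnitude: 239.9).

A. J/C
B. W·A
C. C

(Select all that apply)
A

electric potential has SI base units: kg * m^2 / (A * s^3)

Checking each option against kg * m^2 / (A * s^3):
  A. J/C: ✓ matches
  B. W·A: ✗ does not match
  C. C: ✗ does not match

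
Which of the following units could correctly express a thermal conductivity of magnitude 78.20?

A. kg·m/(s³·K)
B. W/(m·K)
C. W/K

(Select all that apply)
A, B

thermal conductivity has SI base units: kg * m / (s^3 * K)

Checking each option against kg * m / (s^3 * K):
  A. kg·m/(s³·K): ✓ matches
  B. W/(m·K): ✓ matches
  C. W/K: ✗ does not match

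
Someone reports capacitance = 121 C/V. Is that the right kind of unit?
Yes

capacitance has SI base units: A^2 * s^4 / (kg * m^2)
C/V reduces to the same SI base units, so it is a valid unit for capacitance.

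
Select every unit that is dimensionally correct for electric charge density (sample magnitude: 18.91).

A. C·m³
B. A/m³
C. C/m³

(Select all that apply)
C

electric charge density has SI base units: A * s / m^3

Checking each option against A * s / m^3:
  A. C·m³: ✗ does not match
  B. A/m³: ✗ does not match
  C. C/m³: ✓ matches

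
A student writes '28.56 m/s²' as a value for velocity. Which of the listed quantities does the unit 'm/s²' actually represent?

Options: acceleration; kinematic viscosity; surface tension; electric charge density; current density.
acceleration

velocity should have units dimensionally equivalent to m / s (e.g. m/s).
The given unit 'm/s²' reduces to m / s^2. Of the listed options, that is the dimensionality of acceleration.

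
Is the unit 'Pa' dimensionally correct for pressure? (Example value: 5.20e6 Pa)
Yes

pressure has SI base units: kg / (m * s^2)
Pa reduces to the same SI base units, so it is a valid unit for pressure.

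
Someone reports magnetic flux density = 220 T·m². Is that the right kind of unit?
No

magnetic flux density has SI base units: kg / (A * s^2)
T·m² does NOT reduce to kg / (A * s^2); a valid unit for magnetic flux density would be e.g. T.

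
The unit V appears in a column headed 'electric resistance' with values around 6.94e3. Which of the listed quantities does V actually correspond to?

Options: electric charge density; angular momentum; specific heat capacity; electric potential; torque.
electric potential

electric resistance should have units dimensionally equivalent to kg * m^2 / (A^2 * s^3) (e.g. Ω).
The given unit 'V' reduces to kg * m^2 / (A * s^3). Of the listed options, that is the dimensionality of electric potential.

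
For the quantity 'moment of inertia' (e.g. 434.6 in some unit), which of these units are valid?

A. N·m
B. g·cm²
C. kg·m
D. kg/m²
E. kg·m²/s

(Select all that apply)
B

moment of inertia has SI base units: kg * m^2

Checking each option against kg * m^2:
  A. N·m: ✗ does not match
  B. g·cm²: ✓ matches
  C. kg·m: ✗ does not match
  D. kg/m²: ✗ does not match
  E. kg·m²/s: ✗ does not match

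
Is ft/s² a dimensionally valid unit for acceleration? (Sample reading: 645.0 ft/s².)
Yes

acceleration has SI base units: m / s^2
ft/s² reduces to the same SI base units, so it is a valid unit for acceleration.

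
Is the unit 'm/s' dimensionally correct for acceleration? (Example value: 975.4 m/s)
No

acceleration has SI base units: m / s^2
m/s does NOT reduce to m / s^2; a valid unit for acceleration would be e.g. m/s².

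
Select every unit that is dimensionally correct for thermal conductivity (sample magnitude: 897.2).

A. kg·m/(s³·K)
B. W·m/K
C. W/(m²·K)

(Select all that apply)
A

thermal conductivity has SI base units: kg * m / (s^3 * K)

Checking each option against kg * m / (s^3 * K):
  A. kg·m/(s³·K): ✓ matches
  B. W·m/K: ✗ does not match
  C. W/(m²·K): ✗ does not match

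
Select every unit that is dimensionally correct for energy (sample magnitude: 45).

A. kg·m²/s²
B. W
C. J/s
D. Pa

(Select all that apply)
A

energy has SI base units: kg * m^2 / s^2

Checking each option against kg * m^2 / s^2:
  A. kg·m²/s²: ✓ matches
  B. W: ✗ does not match
  C. J/s: ✗ does not match
  D. Pa: ✗ does not match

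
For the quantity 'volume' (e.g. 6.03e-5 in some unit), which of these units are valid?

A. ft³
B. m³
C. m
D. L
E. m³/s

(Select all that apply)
A, B, D

volume has SI base units: m^3

Checking each option against m^3:
  A. ft³: ✓ matches
  B. m³: ✓ matches
  C. m: ✗ does not match
  D. L: ✓ matches
  E. m³/s: ✗ does not match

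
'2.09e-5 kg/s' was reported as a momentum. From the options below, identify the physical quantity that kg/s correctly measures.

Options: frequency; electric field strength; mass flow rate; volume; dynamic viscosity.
mass flow rate

momentum should have units dimensionally equivalent to kg * m / s (e.g. kg·m/s).
The given unit 'kg/s' reduces to kg / s. Of the listed options, that is the dimensionality of mass flow rate.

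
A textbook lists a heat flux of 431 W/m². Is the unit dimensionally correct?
Yes

heat flux has SI base units: kg / s^3
W/m² reduces to the same SI base units, so it is a valid unit for heat flux.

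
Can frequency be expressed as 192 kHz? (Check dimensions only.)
Yes

frequency has SI base units: 1 / s
kHz reduces to the same SI base units, so it is a valid unit for frequency.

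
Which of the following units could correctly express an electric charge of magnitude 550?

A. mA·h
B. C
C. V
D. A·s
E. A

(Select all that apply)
A, B, D

electric charge has SI base units: A * s

Checking each option against A * s:
  A. mA·h: ✓ matches
  B. C: ✓ matches
  C. V: ✗ does not match
  D. A·s: ✓ matches
  E. A: ✗ does not match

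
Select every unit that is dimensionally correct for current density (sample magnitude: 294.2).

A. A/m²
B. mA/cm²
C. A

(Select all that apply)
A, B

current density has SI base units: A / m^2

Checking each option against A / m^2:
  A. A/m²: ✓ matches
  B. mA/cm²: ✓ matches
  C. A: ✗ does not match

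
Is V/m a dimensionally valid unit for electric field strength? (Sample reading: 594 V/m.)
Yes

electric field strength has SI base units: kg * m / (A * s^3)
V/m reduces to the same SI base units, so it is a valid unit for electric field strength.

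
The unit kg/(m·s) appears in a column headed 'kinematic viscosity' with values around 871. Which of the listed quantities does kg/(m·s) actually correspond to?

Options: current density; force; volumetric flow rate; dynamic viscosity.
dynamic viscosity

kinematic viscosity should have units dimensionally equivalent to m^2 / s (e.g. m²/s).
The given unit 'kg/(m·s)' reduces to kg / (m * s). Of the listed options, that is the dimensionality of dynamic viscosity.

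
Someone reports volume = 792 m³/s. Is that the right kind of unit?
No

volume has SI base units: m^3
m³/s does NOT reduce to m^3; a valid unit for volume would be e.g. m³.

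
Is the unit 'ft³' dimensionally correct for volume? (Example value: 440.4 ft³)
Yes

volume has SI base units: m^3
ft³ reduces to the same SI base units, so it is a valid unit for volume.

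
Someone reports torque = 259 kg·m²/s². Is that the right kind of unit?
Yes

torque has SI base units: kg * m^2 / s^2
kg·m²/s² reduces to the same SI base units, so it is a valid unit for torque.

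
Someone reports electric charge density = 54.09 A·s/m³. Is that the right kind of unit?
Yes

electric charge density has SI base units: A * s / m^3
A·s/m³ reduces to the same SI base units, so it is a valid unit for electric charge density.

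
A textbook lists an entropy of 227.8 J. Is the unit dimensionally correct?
No

entropy has SI base units: kg * m^2 / (s^2 * K)
J does NOT reduce to kg * m^2 / (s^2 * K); a valid unit for entropy would be e.g. J/K.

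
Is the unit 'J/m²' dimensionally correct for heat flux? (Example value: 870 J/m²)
No

heat flux has SI base units: kg / s^3
J/m² does NOT reduce to kg / s^3; a valid unit for heat flux would be e.g. W/m².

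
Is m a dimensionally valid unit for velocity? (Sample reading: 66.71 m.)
No

velocity has SI base units: m / s
m does NOT reduce to m / s; a valid unit for velocity would be e.g. m/s.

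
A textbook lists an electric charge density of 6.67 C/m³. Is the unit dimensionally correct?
Yes

electric charge density has SI base units: A * s / m^3
C/m³ reduces to the same SI base units, so it is a valid unit for electric charge density.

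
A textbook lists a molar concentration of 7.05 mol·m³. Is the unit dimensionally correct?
No

molar concentration has SI base units: mol / m^3
mol·m³ does NOT reduce to mol / m^3; a valid unit for molar concentration would be e.g. mol/m³.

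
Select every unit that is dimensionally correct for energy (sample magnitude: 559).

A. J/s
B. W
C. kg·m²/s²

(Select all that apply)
C

energy has SI base units: kg * m^2 / s^2

Checking each option against kg * m^2 / s^2:
  A. J/s: ✗ does not match
  B. W: ✗ does not match
  C. kg·m²/s²: ✓ matches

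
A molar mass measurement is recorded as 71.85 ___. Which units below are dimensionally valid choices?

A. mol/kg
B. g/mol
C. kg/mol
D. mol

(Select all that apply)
B, C

molar mass has SI base units: kg / mol

Checking each option against kg / mol:
  A. mol/kg: ✗ does not match
  B. g/mol: ✓ matches
  C. kg/mol: ✓ matches
  D. mol: ✗ does not match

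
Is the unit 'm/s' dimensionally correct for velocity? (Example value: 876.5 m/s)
Yes

velocity has SI base units: m / s
m/s reduces to the same SI base units, so it is a valid unit for velocity.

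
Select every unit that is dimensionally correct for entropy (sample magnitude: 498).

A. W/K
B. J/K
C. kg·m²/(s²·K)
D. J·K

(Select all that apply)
B, C

entropy has SI base units: kg * m^2 / (s^2 * K)

Checking each option against kg * m^2 / (s^2 * K):
  A. W/K: ✗ does not match
  B. J/K: ✓ matches
  C. kg·m²/(s²·K): ✓ matches
  D. J·K: ✗ does not match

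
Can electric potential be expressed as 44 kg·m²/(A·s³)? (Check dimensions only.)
Yes

electric potential has SI base units: kg * m^2 / (A * s^3)
kg·m²/(A·s³) reduces to the same SI base units, so it is a valid unit for electric potential.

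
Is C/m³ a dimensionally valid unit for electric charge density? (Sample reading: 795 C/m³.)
Yes

electric charge density has SI base units: A * s / m^3
C/m³ reduces to the same SI base units, so it is a valid unit for electric charge density.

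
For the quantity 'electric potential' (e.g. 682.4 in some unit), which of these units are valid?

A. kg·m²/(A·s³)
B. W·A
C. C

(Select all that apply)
A

electric potential has SI base units: kg * m^2 / (A * s^3)

Checking each option against kg * m^2 / (A * s^3):
  A. kg·m²/(A·s³): ✓ matches
  B. W·A: ✗ does not match
  C. C: ✗ does not match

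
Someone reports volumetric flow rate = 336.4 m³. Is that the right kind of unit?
No

volumetric flow rate has SI base units: m^3 / s
m³ does NOT reduce to m^3 / s; a valid unit for volumetric flow rate would be e.g. m³/s.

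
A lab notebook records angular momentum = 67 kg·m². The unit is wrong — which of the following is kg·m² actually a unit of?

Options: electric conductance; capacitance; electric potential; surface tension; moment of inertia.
moment of inertia

angular momentum should have units dimensionally equivalent to kg * m^2 / s (e.g. kg·m²/s).
The given unit 'kg·m²' reduces to kg * m^2. Of the listed options, that is the dimensionality of moment of inertia.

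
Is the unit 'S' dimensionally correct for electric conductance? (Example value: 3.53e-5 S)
Yes

electric conductance has SI base units: A^2 * s^3 / (kg * m^2)
S reduces to the same SI base units, so it is a valid unit for electric conductance.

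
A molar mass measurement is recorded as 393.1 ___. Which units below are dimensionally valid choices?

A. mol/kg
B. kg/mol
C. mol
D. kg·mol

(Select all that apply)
B

molar mass has SI base units: kg / mol

Checking each option against kg / mol:
  A. mol/kg: ✗ does not match
  B. kg/mol: ✓ matches
  C. mol: ✗ does not match
  D. kg·mol: ✗ does not match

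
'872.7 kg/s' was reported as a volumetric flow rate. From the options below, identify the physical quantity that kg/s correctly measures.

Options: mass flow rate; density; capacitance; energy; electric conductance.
mass flow rate

volumetric flow rate should have units dimensionally equivalent to m^3 / s (e.g. m³/s).
The given unit 'kg/s' reduces to kg / s. Of the listed options, that is the dimensionality of mass flow rate.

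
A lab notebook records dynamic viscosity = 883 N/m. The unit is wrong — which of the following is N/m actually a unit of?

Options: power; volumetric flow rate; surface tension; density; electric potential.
surface tension

dynamic viscosity should have units dimensionally equivalent to kg / (m * s) (e.g. Pa·s).
The given unit 'N/m' reduces to kg / s^2. Of the listed options, that is the dimensionality of surface tension.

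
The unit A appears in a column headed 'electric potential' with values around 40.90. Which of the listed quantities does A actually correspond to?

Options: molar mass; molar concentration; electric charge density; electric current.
electric current

electric potential should have units dimensionally equivalent to kg * m^2 / (A * s^3) (e.g. V).
The given unit 'A' reduces to A. Of the listed options, that is the dimensionality of electric current.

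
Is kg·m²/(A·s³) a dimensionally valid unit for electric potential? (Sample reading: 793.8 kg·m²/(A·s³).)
Yes

electric potential has SI base units: kg * m^2 / (A * s^3)
kg·m²/(A·s³) reduces to the same SI base units, so it is a valid unit for electric potential.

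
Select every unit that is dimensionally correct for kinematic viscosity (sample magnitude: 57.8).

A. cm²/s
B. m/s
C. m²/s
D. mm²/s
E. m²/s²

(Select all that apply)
A, C, D

kinematic viscosity has SI base units: m^2 / s

Checking each option against m^2 / s:
  A. cm²/s: ✓ matches
  B. m/s: ✗ does not match
  C. m²/s: ✓ matches
  D. mm²/s: ✓ matches
  E. m²/s²: ✗ does not match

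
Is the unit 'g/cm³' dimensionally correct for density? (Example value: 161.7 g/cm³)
Yes

density has SI base units: kg / m^3
g/cm³ reduces to the same SI base units, so it is a valid unit for density.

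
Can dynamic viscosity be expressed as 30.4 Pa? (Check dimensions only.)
No

dynamic viscosity has SI base units: kg / (m * s)
Pa does NOT reduce to kg / (m * s); a valid unit for dynamic viscosity would be e.g. Pa·s.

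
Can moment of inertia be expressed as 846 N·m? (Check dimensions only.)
No

moment of inertia has SI base units: kg * m^2
N·m does NOT reduce to kg * m^2; a valid unit for moment of inertia would be e.g. kg·m².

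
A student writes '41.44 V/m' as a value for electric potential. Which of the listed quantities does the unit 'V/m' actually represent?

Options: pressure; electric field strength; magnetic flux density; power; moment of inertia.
electric field strength

electric potential should have units dimensionally equivalent to kg * m^2 / (A * s^3) (e.g. V).
The given unit 'V/m' reduces to kg * m / (A * s^3). Of the listed options, that is the dimensionality of electric field strength.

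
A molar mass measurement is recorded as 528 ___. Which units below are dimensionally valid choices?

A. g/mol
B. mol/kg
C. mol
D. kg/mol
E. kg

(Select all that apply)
A, D

molar mass has SI base units: kg / mol

Checking each option against kg / mol:
  A. g/mol: ✓ matches
  B. mol/kg: ✗ does not match
  C. mol: ✗ does not match
  D. kg/mol: ✓ matches
  E. kg: ✗ does not match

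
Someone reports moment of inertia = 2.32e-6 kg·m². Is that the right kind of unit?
Yes

moment of inertia has SI base units: kg * m^2
kg·m² reduces to the same SI base units, so it is a valid unit for moment of inertia.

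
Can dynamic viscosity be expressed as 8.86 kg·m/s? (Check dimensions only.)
No

dynamic viscosity has SI base units: kg / (m * s)
kg·m/s does NOT reduce to kg / (m * s); a valid unit for dynamic viscosity would be e.g. Pa·s.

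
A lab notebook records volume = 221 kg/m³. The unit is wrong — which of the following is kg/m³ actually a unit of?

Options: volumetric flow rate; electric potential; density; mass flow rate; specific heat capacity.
density

volume should have units dimensionally equivalent to m^3 (e.g. m³).
The given unit 'kg/m³' reduces to kg / m^3. Of the listed options, that is the dimensionality of density.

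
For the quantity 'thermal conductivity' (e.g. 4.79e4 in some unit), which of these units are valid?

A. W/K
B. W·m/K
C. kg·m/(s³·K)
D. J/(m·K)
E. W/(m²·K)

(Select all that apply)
C

thermal conductivity has SI base units: kg * m / (s^3 * K)

Checking each option against kg * m / (s^3 * K):
  A. W/K: ✗ does not match
  B. W·m/K: ✗ does not match
  C. kg·m/(s³·K): ✓ matches
  D. J/(m·K): ✗ does not match
  E. W/(m²·K): ✗ does not match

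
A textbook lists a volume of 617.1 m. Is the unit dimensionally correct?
No

volume has SI base units: m^3
m does NOT reduce to m^3; a valid unit for volume would be e.g. m³.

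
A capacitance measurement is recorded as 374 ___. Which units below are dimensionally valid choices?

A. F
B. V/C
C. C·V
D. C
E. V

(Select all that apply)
A

capacitance has SI base units: A^2 * s^4 / (kg * m^2)

Checking each option against A^2 * s^4 / (kg * m^2):
  A. F: ✓ matches
  B. V/C: ✗ does not match
  C. C·V: ✗ does not match
  D. C: ✗ does not match
  E. V: ✗ does not match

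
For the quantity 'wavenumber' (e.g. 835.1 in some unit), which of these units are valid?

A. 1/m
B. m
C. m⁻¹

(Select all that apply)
A, C

wavenumber has SI base units: 1 / m

Checking each option against 1 / m:
  A. 1/m: ✓ matches
  B. m: ✗ does not match
  C. m⁻¹: ✓ matches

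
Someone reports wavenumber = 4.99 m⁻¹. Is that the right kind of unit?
Yes

wavenumber has SI base units: 1 / m
m⁻¹ reduces to the same SI base units, so it is a valid unit for wavenumber.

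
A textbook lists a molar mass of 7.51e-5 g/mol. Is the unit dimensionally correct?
Yes

molar mass has SI base units: kg / mol
g/mol reduces to the same SI base units, so it is a valid unit for molar mass.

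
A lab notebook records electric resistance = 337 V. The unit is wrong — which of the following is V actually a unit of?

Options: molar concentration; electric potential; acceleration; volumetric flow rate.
electric potential

electric resistance should have units dimensionally equivalent to kg * m^2 / (A^2 * s^3) (e.g. Ω).
The given unit 'V' reduces to kg * m^2 / (A * s^3). Of the listed options, that is the dimensionality of electric potential.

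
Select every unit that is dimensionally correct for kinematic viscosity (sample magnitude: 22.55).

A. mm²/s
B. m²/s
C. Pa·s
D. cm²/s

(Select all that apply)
A, B, D

kinematic viscosity has SI base units: m^2 / s

Checking each option against m^2 / s:
  A. mm²/s: ✓ matches
  B. m²/s: ✓ matches
  C. Pa·s: ✗ does not match
  D. cm²/s: ✓ matches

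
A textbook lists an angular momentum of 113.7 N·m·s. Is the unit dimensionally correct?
Yes

angular momentum has SI base units: kg * m^2 / s
N·m·s reduces to the same SI base units, so it is a valid unit for angular momentum.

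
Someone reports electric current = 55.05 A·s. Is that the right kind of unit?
No

electric current has SI base units: A
A·s does NOT reduce to A; a valid unit for electric current would be e.g. A.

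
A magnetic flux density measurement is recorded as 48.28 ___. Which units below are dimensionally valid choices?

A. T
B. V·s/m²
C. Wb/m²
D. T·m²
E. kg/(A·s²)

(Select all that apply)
A, B, C, E

magnetic flux density has SI base units: kg / (A * s^2)

Checking each option against kg / (A * s^2):
  A. T: ✓ matches
  B. V·s/m²: ✓ matches
  C. Wb/m²: ✓ matches
  D. T·m²: ✗ does not match
  E. kg/(A·s²): ✓ matches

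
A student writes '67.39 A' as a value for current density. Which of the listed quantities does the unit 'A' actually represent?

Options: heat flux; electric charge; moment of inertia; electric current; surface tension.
electric current

current density should have units dimensionally equivalent to A / m^2 (e.g. A/m²).
The given unit 'A' reduces to A. Of the listed options, that is the dimensionality of electric current.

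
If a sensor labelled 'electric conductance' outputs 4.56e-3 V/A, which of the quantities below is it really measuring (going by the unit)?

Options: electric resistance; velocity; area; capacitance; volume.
electric resistance

electric conductance should have units dimensionally equivalent to A^2 * s^3 / (kg * m^2) (e.g. S).
The given unit 'V/A' reduces to kg * m^2 / (A^2 * s^3). Of the listed options, that is the dimensionality of electric resistance.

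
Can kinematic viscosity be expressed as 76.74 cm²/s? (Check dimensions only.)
Yes

kinematic viscosity has SI base units: m^2 / s
cm²/s reduces to the same SI base units, so it is a valid unit for kinematic viscosity.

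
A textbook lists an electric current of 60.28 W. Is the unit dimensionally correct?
No

electric current has SI base units: A
W does NOT reduce to A; a valid unit for electric current would be e.g. A.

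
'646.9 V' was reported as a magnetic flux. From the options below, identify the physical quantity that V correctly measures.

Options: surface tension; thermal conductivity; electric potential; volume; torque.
electric potential

magnetic flux should have units dimensionally equivalent to kg * m^2 / (A * s^2) (e.g. Wb).
The given unit 'V' reduces to kg * m^2 / (A * s^3). Of the listed options, that is the dimensionality of electric potential.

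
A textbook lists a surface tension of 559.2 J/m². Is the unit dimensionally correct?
Yes

surface tension has SI base units: kg / s^2
J/m² reduces to the same SI base units, so it is a valid unit for surface tension.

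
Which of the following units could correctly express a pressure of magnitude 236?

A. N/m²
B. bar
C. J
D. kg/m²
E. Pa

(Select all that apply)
A, B, E

pressure has SI base units: kg / (m * s^2)

Checking each option against kg / (m * s^2):
  A. N/m²: ✓ matches
  B. bar: ✓ matches
  C. J: ✗ does not match
  D. kg/m²: ✗ does not match
  E. Pa: ✓ matches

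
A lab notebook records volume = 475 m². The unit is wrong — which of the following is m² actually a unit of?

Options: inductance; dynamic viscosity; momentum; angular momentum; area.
area

volume should have units dimensionally equivalent to m^3 (e.g. m³).
The given unit 'm²' reduces to m^2. Of the listed options, that is the dimensionality of area.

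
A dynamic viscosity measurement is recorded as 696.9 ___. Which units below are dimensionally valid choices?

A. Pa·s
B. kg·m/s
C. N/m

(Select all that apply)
A

dynamic viscosity has SI base units: kg / (m * s)

Checking each option against kg / (m * s):
  A. Pa·s: ✓ matches
  B. kg·m/s: ✗ does not match
  C. N/m: ✗ does not match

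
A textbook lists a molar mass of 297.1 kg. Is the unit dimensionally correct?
No

molar mass has SI base units: kg / mol
kg does NOT reduce to kg / mol; a valid unit for molar mass would be e.g. kg/mol.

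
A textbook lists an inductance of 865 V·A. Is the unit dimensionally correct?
No

inductance has SI base units: kg * m^2 / (A^2 * s^2)
V·A does NOT reduce to kg * m^2 / (A^2 * s^2); a valid unit for inductance would be e.g. H.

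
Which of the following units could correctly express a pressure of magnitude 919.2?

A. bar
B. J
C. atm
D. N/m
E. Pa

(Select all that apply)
A, C, E

pressure has SI base units: kg / (m * s^2)

Checking each option against kg / (m * s^2):
  A. bar: ✓ matches
  B. J: ✗ does not match
  C. atm: ✓ matches
  D. N/m: ✗ does not match
  E. Pa: ✓ matches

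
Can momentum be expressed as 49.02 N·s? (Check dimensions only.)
Yes

momentum has SI base units: kg * m / s
N·s reduces to the same SI base units, so it is a valid unit for momentum.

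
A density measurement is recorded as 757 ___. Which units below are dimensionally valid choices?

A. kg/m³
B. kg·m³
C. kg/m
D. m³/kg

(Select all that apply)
A

density has SI base units: kg / m^3

Checking each option against kg / m^3:
  A. kg/m³: ✓ matches
  B. kg·m³: ✗ does not match
  C. kg/m: ✗ does not match
  D. m³/kg: ✗ does not match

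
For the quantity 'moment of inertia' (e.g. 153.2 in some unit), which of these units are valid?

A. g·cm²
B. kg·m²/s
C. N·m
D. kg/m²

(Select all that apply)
A

moment of inertia has SI base units: kg * m^2

Checking each option against kg * m^2:
  A. g·cm²: ✓ matches
  B. kg·m²/s: ✗ does not match
  C. N·m: ✗ does not match
  D. kg/m²: ✗ does not match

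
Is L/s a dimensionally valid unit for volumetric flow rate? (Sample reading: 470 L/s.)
Yes

volumetric flow rate has SI base units: m^3 / s
L/s reduces to the same SI base units, so it is a valid unit for volumetric flow rate.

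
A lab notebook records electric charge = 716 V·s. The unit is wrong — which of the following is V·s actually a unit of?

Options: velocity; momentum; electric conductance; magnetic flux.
magnetic flux

electric charge should have units dimensionally equivalent to A * s (e.g. C).
The given unit 'V·s' reduces to kg * m^2 / (A * s^2). Of the listed options, that is the dimensionality of magnetic flux.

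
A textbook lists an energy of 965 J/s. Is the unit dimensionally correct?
No

energy has SI base units: kg * m^2 / s^2
J/s does NOT reduce to kg * m^2 / s^2; a valid unit for energy would be e.g. J.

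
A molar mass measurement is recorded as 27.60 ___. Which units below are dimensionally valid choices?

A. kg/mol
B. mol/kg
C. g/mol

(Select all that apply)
A, C

molar mass has SI base units: kg / mol

Checking each option against kg / mol:
  A. kg/mol: ✓ matches
  B. mol/kg: ✗ does not match
  C. g/mol: ✓ matches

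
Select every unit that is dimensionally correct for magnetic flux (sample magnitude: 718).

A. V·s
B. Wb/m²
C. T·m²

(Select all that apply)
A, C

magnetic flux has SI base units: kg * m^2 / (A * s^2)

Checking each option against kg * m^2 / (A * s^2):
  A. V·s: ✓ matches
  B. Wb/m²: ✗ does not match
  C. T·m²: ✓ matches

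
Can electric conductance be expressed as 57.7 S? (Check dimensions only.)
Yes

electric conductance has SI base units: A^2 * s^3 / (kg * m^2)
S reduces to the same SI base units, so it is a valid unit for electric conductance.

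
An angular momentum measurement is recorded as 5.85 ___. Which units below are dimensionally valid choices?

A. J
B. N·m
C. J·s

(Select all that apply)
C

angular momentum has SI base units: kg * m^2 / s

Checking each option against kg * m^2 / s:
  A. J: ✗ does not match
  B. N·m: ✗ does not match
  C. J·s: ✓ matches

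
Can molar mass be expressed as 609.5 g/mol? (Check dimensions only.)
Yes

molar mass has SI base units: kg / mol
g/mol reduces to the same SI base units, so it is a valid unit for molar mass.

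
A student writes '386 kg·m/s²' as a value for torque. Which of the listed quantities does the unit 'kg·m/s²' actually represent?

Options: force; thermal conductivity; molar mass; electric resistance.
force

torque should have units dimensionally equivalent to kg * m^2 / s^2 (e.g. N·m).
The given unit 'kg·m/s²' reduces to kg * m / s^2. Of the listed options, that is the dimensionality of force.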